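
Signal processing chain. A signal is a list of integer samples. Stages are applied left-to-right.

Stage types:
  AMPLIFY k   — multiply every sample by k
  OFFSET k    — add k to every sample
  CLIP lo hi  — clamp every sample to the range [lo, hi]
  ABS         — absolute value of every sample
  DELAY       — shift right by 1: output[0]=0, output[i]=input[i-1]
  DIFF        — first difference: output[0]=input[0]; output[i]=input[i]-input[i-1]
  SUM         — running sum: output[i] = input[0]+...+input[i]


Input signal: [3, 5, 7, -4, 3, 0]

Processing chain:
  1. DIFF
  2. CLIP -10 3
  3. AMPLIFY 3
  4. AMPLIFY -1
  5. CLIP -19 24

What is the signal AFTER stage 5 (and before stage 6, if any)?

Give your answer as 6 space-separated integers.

Answer: -9 -6 -6 24 -9 9

Derivation:
Input: [3, 5, 7, -4, 3, 0]
Stage 1 (DIFF): s[0]=3, 5-3=2, 7-5=2, -4-7=-11, 3--4=7, 0-3=-3 -> [3, 2, 2, -11, 7, -3]
Stage 2 (CLIP -10 3): clip(3,-10,3)=3, clip(2,-10,3)=2, clip(2,-10,3)=2, clip(-11,-10,3)=-10, clip(7,-10,3)=3, clip(-3,-10,3)=-3 -> [3, 2, 2, -10, 3, -3]
Stage 3 (AMPLIFY 3): 3*3=9, 2*3=6, 2*3=6, -10*3=-30, 3*3=9, -3*3=-9 -> [9, 6, 6, -30, 9, -9]
Stage 4 (AMPLIFY -1): 9*-1=-9, 6*-1=-6, 6*-1=-6, -30*-1=30, 9*-1=-9, -9*-1=9 -> [-9, -6, -6, 30, -9, 9]
Stage 5 (CLIP -19 24): clip(-9,-19,24)=-9, clip(-6,-19,24)=-6, clip(-6,-19,24)=-6, clip(30,-19,24)=24, clip(-9,-19,24)=-9, clip(9,-19,24)=9 -> [-9, -6, -6, 24, -9, 9]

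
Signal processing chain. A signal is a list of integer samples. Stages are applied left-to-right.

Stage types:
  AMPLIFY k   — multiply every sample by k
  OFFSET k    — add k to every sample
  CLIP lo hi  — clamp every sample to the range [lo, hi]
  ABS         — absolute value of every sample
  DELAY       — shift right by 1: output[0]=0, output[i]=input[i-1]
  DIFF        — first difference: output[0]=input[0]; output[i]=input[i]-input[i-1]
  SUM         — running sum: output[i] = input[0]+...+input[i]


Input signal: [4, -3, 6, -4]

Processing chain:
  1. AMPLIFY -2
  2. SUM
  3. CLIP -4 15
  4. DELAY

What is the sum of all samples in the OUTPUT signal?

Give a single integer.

Input: [4, -3, 6, -4]
Stage 1 (AMPLIFY -2): 4*-2=-8, -3*-2=6, 6*-2=-12, -4*-2=8 -> [-8, 6, -12, 8]
Stage 2 (SUM): sum[0..0]=-8, sum[0..1]=-2, sum[0..2]=-14, sum[0..3]=-6 -> [-8, -2, -14, -6]
Stage 3 (CLIP -4 15): clip(-8,-4,15)=-4, clip(-2,-4,15)=-2, clip(-14,-4,15)=-4, clip(-6,-4,15)=-4 -> [-4, -2, -4, -4]
Stage 4 (DELAY): [0, -4, -2, -4] = [0, -4, -2, -4] -> [0, -4, -2, -4]
Output sum: -10

Answer: -10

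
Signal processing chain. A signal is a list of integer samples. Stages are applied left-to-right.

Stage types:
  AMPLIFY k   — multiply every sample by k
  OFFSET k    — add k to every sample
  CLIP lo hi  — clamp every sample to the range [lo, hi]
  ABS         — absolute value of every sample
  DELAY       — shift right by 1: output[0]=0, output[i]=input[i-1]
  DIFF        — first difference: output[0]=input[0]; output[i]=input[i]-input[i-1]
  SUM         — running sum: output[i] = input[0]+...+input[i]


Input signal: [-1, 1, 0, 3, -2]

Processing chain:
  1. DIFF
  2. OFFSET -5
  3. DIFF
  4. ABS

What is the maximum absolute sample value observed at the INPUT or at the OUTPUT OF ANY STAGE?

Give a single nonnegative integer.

Input: [-1, 1, 0, 3, -2] (max |s|=3)
Stage 1 (DIFF): s[0]=-1, 1--1=2, 0-1=-1, 3-0=3, -2-3=-5 -> [-1, 2, -1, 3, -5] (max |s|=5)
Stage 2 (OFFSET -5): -1+-5=-6, 2+-5=-3, -1+-5=-6, 3+-5=-2, -5+-5=-10 -> [-6, -3, -6, -2, -10] (max |s|=10)
Stage 3 (DIFF): s[0]=-6, -3--6=3, -6--3=-3, -2--6=4, -10--2=-8 -> [-6, 3, -3, 4, -8] (max |s|=8)
Stage 4 (ABS): |-6|=6, |3|=3, |-3|=3, |4|=4, |-8|=8 -> [6, 3, 3, 4, 8] (max |s|=8)
Overall max amplitude: 10

Answer: 10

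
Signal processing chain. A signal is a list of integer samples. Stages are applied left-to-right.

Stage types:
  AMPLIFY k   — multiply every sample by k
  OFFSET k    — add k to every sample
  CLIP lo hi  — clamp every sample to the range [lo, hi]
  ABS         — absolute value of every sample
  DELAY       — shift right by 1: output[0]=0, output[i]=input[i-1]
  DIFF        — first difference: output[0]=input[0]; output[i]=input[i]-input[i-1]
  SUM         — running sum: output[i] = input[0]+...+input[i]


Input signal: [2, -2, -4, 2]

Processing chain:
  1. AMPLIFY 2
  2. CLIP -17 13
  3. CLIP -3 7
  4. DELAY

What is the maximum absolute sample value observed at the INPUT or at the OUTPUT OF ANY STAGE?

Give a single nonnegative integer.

Input: [2, -2, -4, 2] (max |s|=4)
Stage 1 (AMPLIFY 2): 2*2=4, -2*2=-4, -4*2=-8, 2*2=4 -> [4, -4, -8, 4] (max |s|=8)
Stage 2 (CLIP -17 13): clip(4,-17,13)=4, clip(-4,-17,13)=-4, clip(-8,-17,13)=-8, clip(4,-17,13)=4 -> [4, -4, -8, 4] (max |s|=8)
Stage 3 (CLIP -3 7): clip(4,-3,7)=4, clip(-4,-3,7)=-3, clip(-8,-3,7)=-3, clip(4,-3,7)=4 -> [4, -3, -3, 4] (max |s|=4)
Stage 4 (DELAY): [0, 4, -3, -3] = [0, 4, -3, -3] -> [0, 4, -3, -3] (max |s|=4)
Overall max amplitude: 8

Answer: 8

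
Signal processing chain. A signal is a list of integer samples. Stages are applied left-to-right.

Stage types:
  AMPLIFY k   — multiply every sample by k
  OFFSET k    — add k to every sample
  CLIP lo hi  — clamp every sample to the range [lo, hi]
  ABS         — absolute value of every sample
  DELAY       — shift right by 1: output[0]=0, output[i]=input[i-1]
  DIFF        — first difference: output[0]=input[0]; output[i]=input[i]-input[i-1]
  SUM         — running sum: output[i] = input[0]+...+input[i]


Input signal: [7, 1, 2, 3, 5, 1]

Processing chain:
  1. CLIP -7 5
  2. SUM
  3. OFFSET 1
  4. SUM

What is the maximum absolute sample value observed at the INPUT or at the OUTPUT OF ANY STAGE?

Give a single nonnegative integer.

Answer: 69

Derivation:
Input: [7, 1, 2, 3, 5, 1] (max |s|=7)
Stage 1 (CLIP -7 5): clip(7,-7,5)=5, clip(1,-7,5)=1, clip(2,-7,5)=2, clip(3,-7,5)=3, clip(5,-7,5)=5, clip(1,-7,5)=1 -> [5, 1, 2, 3, 5, 1] (max |s|=5)
Stage 2 (SUM): sum[0..0]=5, sum[0..1]=6, sum[0..2]=8, sum[0..3]=11, sum[0..4]=16, sum[0..5]=17 -> [5, 6, 8, 11, 16, 17] (max |s|=17)
Stage 3 (OFFSET 1): 5+1=6, 6+1=7, 8+1=9, 11+1=12, 16+1=17, 17+1=18 -> [6, 7, 9, 12, 17, 18] (max |s|=18)
Stage 4 (SUM): sum[0..0]=6, sum[0..1]=13, sum[0..2]=22, sum[0..3]=34, sum[0..4]=51, sum[0..5]=69 -> [6, 13, 22, 34, 51, 69] (max |s|=69)
Overall max amplitude: 69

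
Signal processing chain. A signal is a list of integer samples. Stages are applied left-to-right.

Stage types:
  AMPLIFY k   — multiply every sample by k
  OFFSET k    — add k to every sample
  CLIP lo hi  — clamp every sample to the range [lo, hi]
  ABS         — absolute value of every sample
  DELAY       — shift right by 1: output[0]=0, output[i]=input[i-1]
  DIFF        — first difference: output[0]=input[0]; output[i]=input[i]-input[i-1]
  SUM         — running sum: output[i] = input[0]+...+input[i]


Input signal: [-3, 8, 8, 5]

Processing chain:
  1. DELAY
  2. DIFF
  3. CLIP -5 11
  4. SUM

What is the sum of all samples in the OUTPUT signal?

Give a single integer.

Answer: 13

Derivation:
Input: [-3, 8, 8, 5]
Stage 1 (DELAY): [0, -3, 8, 8] = [0, -3, 8, 8] -> [0, -3, 8, 8]
Stage 2 (DIFF): s[0]=0, -3-0=-3, 8--3=11, 8-8=0 -> [0, -3, 11, 0]
Stage 3 (CLIP -5 11): clip(0,-5,11)=0, clip(-3,-5,11)=-3, clip(11,-5,11)=11, clip(0,-5,11)=0 -> [0, -3, 11, 0]
Stage 4 (SUM): sum[0..0]=0, sum[0..1]=-3, sum[0..2]=8, sum[0..3]=8 -> [0, -3, 8, 8]
Output sum: 13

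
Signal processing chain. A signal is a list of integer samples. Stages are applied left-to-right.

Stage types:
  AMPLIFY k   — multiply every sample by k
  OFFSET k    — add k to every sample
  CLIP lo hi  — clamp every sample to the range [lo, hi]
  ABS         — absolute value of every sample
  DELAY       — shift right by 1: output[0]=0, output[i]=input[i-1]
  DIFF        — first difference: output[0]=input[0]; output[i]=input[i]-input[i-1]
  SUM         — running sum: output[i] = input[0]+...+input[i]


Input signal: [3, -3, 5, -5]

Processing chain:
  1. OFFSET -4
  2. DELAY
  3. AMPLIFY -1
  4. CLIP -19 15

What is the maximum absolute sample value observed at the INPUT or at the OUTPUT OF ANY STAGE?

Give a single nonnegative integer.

Input: [3, -3, 5, -5] (max |s|=5)
Stage 1 (OFFSET -4): 3+-4=-1, -3+-4=-7, 5+-4=1, -5+-4=-9 -> [-1, -7, 1, -9] (max |s|=9)
Stage 2 (DELAY): [0, -1, -7, 1] = [0, -1, -7, 1] -> [0, -1, -7, 1] (max |s|=7)
Stage 3 (AMPLIFY -1): 0*-1=0, -1*-1=1, -7*-1=7, 1*-1=-1 -> [0, 1, 7, -1] (max |s|=7)
Stage 4 (CLIP -19 15): clip(0,-19,15)=0, clip(1,-19,15)=1, clip(7,-19,15)=7, clip(-1,-19,15)=-1 -> [0, 1, 7, -1] (max |s|=7)
Overall max amplitude: 9

Answer: 9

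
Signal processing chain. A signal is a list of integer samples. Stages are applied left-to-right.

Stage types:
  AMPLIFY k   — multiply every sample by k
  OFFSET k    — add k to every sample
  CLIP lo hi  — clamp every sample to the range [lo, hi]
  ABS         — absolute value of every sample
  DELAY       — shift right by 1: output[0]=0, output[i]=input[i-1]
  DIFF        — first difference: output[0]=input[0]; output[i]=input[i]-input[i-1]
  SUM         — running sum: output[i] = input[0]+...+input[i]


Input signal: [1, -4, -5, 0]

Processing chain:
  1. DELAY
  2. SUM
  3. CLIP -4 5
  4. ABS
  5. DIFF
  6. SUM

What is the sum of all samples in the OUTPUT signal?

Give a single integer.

Answer: 8

Derivation:
Input: [1, -4, -5, 0]
Stage 1 (DELAY): [0, 1, -4, -5] = [0, 1, -4, -5] -> [0, 1, -4, -5]
Stage 2 (SUM): sum[0..0]=0, sum[0..1]=1, sum[0..2]=-3, sum[0..3]=-8 -> [0, 1, -3, -8]
Stage 3 (CLIP -4 5): clip(0,-4,5)=0, clip(1,-4,5)=1, clip(-3,-4,5)=-3, clip(-8,-4,5)=-4 -> [0, 1, -3, -4]
Stage 4 (ABS): |0|=0, |1|=1, |-3|=3, |-4|=4 -> [0, 1, 3, 4]
Stage 5 (DIFF): s[0]=0, 1-0=1, 3-1=2, 4-3=1 -> [0, 1, 2, 1]
Stage 6 (SUM): sum[0..0]=0, sum[0..1]=1, sum[0..2]=3, sum[0..3]=4 -> [0, 1, 3, 4]
Output sum: 8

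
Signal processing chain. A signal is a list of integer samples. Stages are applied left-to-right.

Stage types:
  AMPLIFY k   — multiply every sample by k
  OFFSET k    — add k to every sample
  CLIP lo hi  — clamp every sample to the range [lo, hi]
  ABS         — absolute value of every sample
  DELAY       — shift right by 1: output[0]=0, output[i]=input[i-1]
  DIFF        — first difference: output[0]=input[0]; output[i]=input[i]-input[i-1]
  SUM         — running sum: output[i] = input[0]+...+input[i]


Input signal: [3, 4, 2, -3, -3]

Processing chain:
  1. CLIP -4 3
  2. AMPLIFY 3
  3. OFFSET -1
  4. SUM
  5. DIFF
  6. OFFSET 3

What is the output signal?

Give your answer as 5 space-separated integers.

Answer: 11 11 8 -7 -7

Derivation:
Input: [3, 4, 2, -3, -3]
Stage 1 (CLIP -4 3): clip(3,-4,3)=3, clip(4,-4,3)=3, clip(2,-4,3)=2, clip(-3,-4,3)=-3, clip(-3,-4,3)=-3 -> [3, 3, 2, -3, -3]
Stage 2 (AMPLIFY 3): 3*3=9, 3*3=9, 2*3=6, -3*3=-9, -3*3=-9 -> [9, 9, 6, -9, -9]
Stage 3 (OFFSET -1): 9+-1=8, 9+-1=8, 6+-1=5, -9+-1=-10, -9+-1=-10 -> [8, 8, 5, -10, -10]
Stage 4 (SUM): sum[0..0]=8, sum[0..1]=16, sum[0..2]=21, sum[0..3]=11, sum[0..4]=1 -> [8, 16, 21, 11, 1]
Stage 5 (DIFF): s[0]=8, 16-8=8, 21-16=5, 11-21=-10, 1-11=-10 -> [8, 8, 5, -10, -10]
Stage 6 (OFFSET 3): 8+3=11, 8+3=11, 5+3=8, -10+3=-7, -10+3=-7 -> [11, 11, 8, -7, -7]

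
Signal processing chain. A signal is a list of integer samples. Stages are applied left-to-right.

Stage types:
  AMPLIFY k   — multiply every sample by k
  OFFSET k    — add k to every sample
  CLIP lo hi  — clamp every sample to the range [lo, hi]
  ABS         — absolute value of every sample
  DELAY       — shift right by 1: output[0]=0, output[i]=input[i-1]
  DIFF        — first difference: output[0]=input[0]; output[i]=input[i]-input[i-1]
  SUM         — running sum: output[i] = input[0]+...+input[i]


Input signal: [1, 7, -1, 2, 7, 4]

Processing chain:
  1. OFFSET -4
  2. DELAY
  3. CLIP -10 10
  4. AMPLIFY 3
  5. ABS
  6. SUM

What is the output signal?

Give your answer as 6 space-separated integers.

Input: [1, 7, -1, 2, 7, 4]
Stage 1 (OFFSET -4): 1+-4=-3, 7+-4=3, -1+-4=-5, 2+-4=-2, 7+-4=3, 4+-4=0 -> [-3, 3, -5, -2, 3, 0]
Stage 2 (DELAY): [0, -3, 3, -5, -2, 3] = [0, -3, 3, -5, -2, 3] -> [0, -3, 3, -5, -2, 3]
Stage 3 (CLIP -10 10): clip(0,-10,10)=0, clip(-3,-10,10)=-3, clip(3,-10,10)=3, clip(-5,-10,10)=-5, clip(-2,-10,10)=-2, clip(3,-10,10)=3 -> [0, -3, 3, -5, -2, 3]
Stage 4 (AMPLIFY 3): 0*3=0, -3*3=-9, 3*3=9, -5*3=-15, -2*3=-6, 3*3=9 -> [0, -9, 9, -15, -6, 9]
Stage 5 (ABS): |0|=0, |-9|=9, |9|=9, |-15|=15, |-6|=6, |9|=9 -> [0, 9, 9, 15, 6, 9]
Stage 6 (SUM): sum[0..0]=0, sum[0..1]=9, sum[0..2]=18, sum[0..3]=33, sum[0..4]=39, sum[0..5]=48 -> [0, 9, 18, 33, 39, 48]

Answer: 0 9 18 33 39 48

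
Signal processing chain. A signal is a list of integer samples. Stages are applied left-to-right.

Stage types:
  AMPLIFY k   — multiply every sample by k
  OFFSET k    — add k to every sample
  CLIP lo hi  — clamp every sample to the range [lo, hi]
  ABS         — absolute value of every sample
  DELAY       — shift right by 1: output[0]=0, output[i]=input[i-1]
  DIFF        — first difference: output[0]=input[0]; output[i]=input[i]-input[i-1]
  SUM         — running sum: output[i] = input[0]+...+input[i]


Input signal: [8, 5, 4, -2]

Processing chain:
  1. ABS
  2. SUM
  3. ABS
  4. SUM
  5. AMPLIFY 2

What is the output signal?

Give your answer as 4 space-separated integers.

Answer: 16 42 76 114

Derivation:
Input: [8, 5, 4, -2]
Stage 1 (ABS): |8|=8, |5|=5, |4|=4, |-2|=2 -> [8, 5, 4, 2]
Stage 2 (SUM): sum[0..0]=8, sum[0..1]=13, sum[0..2]=17, sum[0..3]=19 -> [8, 13, 17, 19]
Stage 3 (ABS): |8|=8, |13|=13, |17|=17, |19|=19 -> [8, 13, 17, 19]
Stage 4 (SUM): sum[0..0]=8, sum[0..1]=21, sum[0..2]=38, sum[0..3]=57 -> [8, 21, 38, 57]
Stage 5 (AMPLIFY 2): 8*2=16, 21*2=42, 38*2=76, 57*2=114 -> [16, 42, 76, 114]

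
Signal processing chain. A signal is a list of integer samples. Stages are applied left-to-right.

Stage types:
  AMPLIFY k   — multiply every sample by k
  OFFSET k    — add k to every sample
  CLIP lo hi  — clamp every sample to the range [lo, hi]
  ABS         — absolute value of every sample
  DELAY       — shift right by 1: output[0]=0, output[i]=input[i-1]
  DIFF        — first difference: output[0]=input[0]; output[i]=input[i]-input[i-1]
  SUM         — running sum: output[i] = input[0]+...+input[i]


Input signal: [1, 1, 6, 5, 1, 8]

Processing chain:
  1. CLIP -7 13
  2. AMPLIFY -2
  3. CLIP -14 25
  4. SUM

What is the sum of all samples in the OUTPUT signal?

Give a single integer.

Input: [1, 1, 6, 5, 1, 8]
Stage 1 (CLIP -7 13): clip(1,-7,13)=1, clip(1,-7,13)=1, clip(6,-7,13)=6, clip(5,-7,13)=5, clip(1,-7,13)=1, clip(8,-7,13)=8 -> [1, 1, 6, 5, 1, 8]
Stage 2 (AMPLIFY -2): 1*-2=-2, 1*-2=-2, 6*-2=-12, 5*-2=-10, 1*-2=-2, 8*-2=-16 -> [-2, -2, -12, -10, -2, -16]
Stage 3 (CLIP -14 25): clip(-2,-14,25)=-2, clip(-2,-14,25)=-2, clip(-12,-14,25)=-12, clip(-10,-14,25)=-10, clip(-2,-14,25)=-2, clip(-16,-14,25)=-14 -> [-2, -2, -12, -10, -2, -14]
Stage 4 (SUM): sum[0..0]=-2, sum[0..1]=-4, sum[0..2]=-16, sum[0..3]=-26, sum[0..4]=-28, sum[0..5]=-42 -> [-2, -4, -16, -26, -28, -42]
Output sum: -118

Answer: -118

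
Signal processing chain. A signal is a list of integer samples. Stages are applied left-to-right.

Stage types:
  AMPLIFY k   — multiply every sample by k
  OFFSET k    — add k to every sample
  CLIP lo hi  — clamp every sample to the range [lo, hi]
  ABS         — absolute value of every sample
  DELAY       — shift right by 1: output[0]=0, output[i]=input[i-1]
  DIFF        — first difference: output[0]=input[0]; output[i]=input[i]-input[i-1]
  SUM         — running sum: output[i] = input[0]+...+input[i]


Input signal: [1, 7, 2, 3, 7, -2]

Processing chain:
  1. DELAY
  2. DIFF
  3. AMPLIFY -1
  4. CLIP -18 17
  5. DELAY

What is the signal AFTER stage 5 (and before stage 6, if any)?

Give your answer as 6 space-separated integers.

Answer: 0 0 -1 -6 5 -1

Derivation:
Input: [1, 7, 2, 3, 7, -2]
Stage 1 (DELAY): [0, 1, 7, 2, 3, 7] = [0, 1, 7, 2, 3, 7] -> [0, 1, 7, 2, 3, 7]
Stage 2 (DIFF): s[0]=0, 1-0=1, 7-1=6, 2-7=-5, 3-2=1, 7-3=4 -> [0, 1, 6, -5, 1, 4]
Stage 3 (AMPLIFY -1): 0*-1=0, 1*-1=-1, 6*-1=-6, -5*-1=5, 1*-1=-1, 4*-1=-4 -> [0, -1, -6, 5, -1, -4]
Stage 4 (CLIP -18 17): clip(0,-18,17)=0, clip(-1,-18,17)=-1, clip(-6,-18,17)=-6, clip(5,-18,17)=5, clip(-1,-18,17)=-1, clip(-4,-18,17)=-4 -> [0, -1, -6, 5, -1, -4]
Stage 5 (DELAY): [0, 0, -1, -6, 5, -1] = [0, 0, -1, -6, 5, -1] -> [0, 0, -1, -6, 5, -1]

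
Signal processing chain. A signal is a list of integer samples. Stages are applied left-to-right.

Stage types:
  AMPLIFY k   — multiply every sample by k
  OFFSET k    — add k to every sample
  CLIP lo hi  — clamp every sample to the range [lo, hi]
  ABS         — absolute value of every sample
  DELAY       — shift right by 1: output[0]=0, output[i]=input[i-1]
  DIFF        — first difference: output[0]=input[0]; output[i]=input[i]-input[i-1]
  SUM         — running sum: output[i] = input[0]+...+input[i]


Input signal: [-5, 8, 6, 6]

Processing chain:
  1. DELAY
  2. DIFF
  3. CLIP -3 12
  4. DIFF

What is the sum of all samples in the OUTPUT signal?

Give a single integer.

Answer: -2

Derivation:
Input: [-5, 8, 6, 6]
Stage 1 (DELAY): [0, -5, 8, 6] = [0, -5, 8, 6] -> [0, -5, 8, 6]
Stage 2 (DIFF): s[0]=0, -5-0=-5, 8--5=13, 6-8=-2 -> [0, -5, 13, -2]
Stage 3 (CLIP -3 12): clip(0,-3,12)=0, clip(-5,-3,12)=-3, clip(13,-3,12)=12, clip(-2,-3,12)=-2 -> [0, -3, 12, -2]
Stage 4 (DIFF): s[0]=0, -3-0=-3, 12--3=15, -2-12=-14 -> [0, -3, 15, -14]
Output sum: -2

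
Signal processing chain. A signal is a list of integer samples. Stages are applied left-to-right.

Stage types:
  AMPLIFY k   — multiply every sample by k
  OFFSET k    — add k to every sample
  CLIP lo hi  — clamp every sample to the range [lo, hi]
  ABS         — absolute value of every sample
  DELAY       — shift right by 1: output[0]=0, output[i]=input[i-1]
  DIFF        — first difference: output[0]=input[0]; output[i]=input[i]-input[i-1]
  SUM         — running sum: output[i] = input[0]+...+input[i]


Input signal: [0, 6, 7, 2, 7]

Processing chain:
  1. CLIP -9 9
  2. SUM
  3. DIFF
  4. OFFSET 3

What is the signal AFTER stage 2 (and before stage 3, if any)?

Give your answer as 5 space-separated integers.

Input: [0, 6, 7, 2, 7]
Stage 1 (CLIP -9 9): clip(0,-9,9)=0, clip(6,-9,9)=6, clip(7,-9,9)=7, clip(2,-9,9)=2, clip(7,-9,9)=7 -> [0, 6, 7, 2, 7]
Stage 2 (SUM): sum[0..0]=0, sum[0..1]=6, sum[0..2]=13, sum[0..3]=15, sum[0..4]=22 -> [0, 6, 13, 15, 22]

Answer: 0 6 13 15 22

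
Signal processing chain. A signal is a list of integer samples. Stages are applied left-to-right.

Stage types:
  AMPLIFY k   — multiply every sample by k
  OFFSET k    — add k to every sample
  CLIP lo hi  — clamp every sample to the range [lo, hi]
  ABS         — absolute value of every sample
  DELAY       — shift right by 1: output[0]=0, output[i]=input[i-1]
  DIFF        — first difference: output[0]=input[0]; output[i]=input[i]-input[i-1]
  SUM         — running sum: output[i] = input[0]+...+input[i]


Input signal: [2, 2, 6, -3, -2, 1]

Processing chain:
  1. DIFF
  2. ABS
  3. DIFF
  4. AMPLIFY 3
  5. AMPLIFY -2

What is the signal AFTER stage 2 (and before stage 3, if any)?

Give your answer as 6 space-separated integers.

Input: [2, 2, 6, -3, -2, 1]
Stage 1 (DIFF): s[0]=2, 2-2=0, 6-2=4, -3-6=-9, -2--3=1, 1--2=3 -> [2, 0, 4, -9, 1, 3]
Stage 2 (ABS): |2|=2, |0|=0, |4|=4, |-9|=9, |1|=1, |3|=3 -> [2, 0, 4, 9, 1, 3]

Answer: 2 0 4 9 1 3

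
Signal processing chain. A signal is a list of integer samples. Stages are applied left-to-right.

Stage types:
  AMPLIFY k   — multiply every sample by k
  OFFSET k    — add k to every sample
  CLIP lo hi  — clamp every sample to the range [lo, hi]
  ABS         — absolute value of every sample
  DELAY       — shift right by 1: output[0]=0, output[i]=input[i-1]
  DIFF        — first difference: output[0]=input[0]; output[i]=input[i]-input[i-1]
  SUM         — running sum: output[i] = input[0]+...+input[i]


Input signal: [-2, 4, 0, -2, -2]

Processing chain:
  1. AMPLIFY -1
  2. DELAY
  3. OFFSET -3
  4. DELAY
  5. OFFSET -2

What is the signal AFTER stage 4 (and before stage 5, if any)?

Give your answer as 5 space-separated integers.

Input: [-2, 4, 0, -2, -2]
Stage 1 (AMPLIFY -1): -2*-1=2, 4*-1=-4, 0*-1=0, -2*-1=2, -2*-1=2 -> [2, -4, 0, 2, 2]
Stage 2 (DELAY): [0, 2, -4, 0, 2] = [0, 2, -4, 0, 2] -> [0, 2, -4, 0, 2]
Stage 3 (OFFSET -3): 0+-3=-3, 2+-3=-1, -4+-3=-7, 0+-3=-3, 2+-3=-1 -> [-3, -1, -7, -3, -1]
Stage 4 (DELAY): [0, -3, -1, -7, -3] = [0, -3, -1, -7, -3] -> [0, -3, -1, -7, -3]

Answer: 0 -3 -1 -7 -3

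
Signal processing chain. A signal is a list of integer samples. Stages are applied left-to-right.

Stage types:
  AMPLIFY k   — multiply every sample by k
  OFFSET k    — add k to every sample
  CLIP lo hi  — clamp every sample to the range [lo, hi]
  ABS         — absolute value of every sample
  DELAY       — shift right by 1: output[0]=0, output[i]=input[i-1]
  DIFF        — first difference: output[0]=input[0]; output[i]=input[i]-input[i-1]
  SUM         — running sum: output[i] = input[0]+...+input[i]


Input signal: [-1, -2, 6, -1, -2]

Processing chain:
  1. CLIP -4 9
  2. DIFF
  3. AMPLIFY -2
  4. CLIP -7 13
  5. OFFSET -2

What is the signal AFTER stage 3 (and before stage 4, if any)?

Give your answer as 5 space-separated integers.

Answer: 2 2 -16 14 2

Derivation:
Input: [-1, -2, 6, -1, -2]
Stage 1 (CLIP -4 9): clip(-1,-4,9)=-1, clip(-2,-4,9)=-2, clip(6,-4,9)=6, clip(-1,-4,9)=-1, clip(-2,-4,9)=-2 -> [-1, -2, 6, -1, -2]
Stage 2 (DIFF): s[0]=-1, -2--1=-1, 6--2=8, -1-6=-7, -2--1=-1 -> [-1, -1, 8, -7, -1]
Stage 3 (AMPLIFY -2): -1*-2=2, -1*-2=2, 8*-2=-16, -7*-2=14, -1*-2=2 -> [2, 2, -16, 14, 2]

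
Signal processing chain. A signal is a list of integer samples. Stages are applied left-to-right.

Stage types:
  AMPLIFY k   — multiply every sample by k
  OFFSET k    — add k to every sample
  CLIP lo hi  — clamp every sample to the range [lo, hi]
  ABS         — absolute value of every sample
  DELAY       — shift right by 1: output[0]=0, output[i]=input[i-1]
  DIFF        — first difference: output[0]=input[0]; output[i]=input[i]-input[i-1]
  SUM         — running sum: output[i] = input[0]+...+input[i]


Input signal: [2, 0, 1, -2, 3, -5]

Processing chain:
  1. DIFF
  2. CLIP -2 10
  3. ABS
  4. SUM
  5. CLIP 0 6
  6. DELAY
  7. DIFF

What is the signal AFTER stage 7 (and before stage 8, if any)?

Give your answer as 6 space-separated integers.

Input: [2, 0, 1, -2, 3, -5]
Stage 1 (DIFF): s[0]=2, 0-2=-2, 1-0=1, -2-1=-3, 3--2=5, -5-3=-8 -> [2, -2, 1, -3, 5, -8]
Stage 2 (CLIP -2 10): clip(2,-2,10)=2, clip(-2,-2,10)=-2, clip(1,-2,10)=1, clip(-3,-2,10)=-2, clip(5,-2,10)=5, clip(-8,-2,10)=-2 -> [2, -2, 1, -2, 5, -2]
Stage 3 (ABS): |2|=2, |-2|=2, |1|=1, |-2|=2, |5|=5, |-2|=2 -> [2, 2, 1, 2, 5, 2]
Stage 4 (SUM): sum[0..0]=2, sum[0..1]=4, sum[0..2]=5, sum[0..3]=7, sum[0..4]=12, sum[0..5]=14 -> [2, 4, 5, 7, 12, 14]
Stage 5 (CLIP 0 6): clip(2,0,6)=2, clip(4,0,6)=4, clip(5,0,6)=5, clip(7,0,6)=6, clip(12,0,6)=6, clip(14,0,6)=6 -> [2, 4, 5, 6, 6, 6]
Stage 6 (DELAY): [0, 2, 4, 5, 6, 6] = [0, 2, 4, 5, 6, 6] -> [0, 2, 4, 5, 6, 6]
Stage 7 (DIFF): s[0]=0, 2-0=2, 4-2=2, 5-4=1, 6-5=1, 6-6=0 -> [0, 2, 2, 1, 1, 0]

Answer: 0 2 2 1 1 0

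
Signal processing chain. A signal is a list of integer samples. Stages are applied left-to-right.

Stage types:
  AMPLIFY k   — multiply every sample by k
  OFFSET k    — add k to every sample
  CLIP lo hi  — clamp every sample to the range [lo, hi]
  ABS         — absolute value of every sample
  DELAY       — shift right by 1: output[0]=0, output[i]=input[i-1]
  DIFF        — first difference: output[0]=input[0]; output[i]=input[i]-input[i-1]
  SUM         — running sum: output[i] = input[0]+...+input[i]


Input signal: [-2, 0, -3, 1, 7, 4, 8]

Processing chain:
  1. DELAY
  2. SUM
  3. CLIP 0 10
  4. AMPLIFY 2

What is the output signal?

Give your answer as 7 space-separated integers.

Answer: 0 0 0 0 0 6 14

Derivation:
Input: [-2, 0, -3, 1, 7, 4, 8]
Stage 1 (DELAY): [0, -2, 0, -3, 1, 7, 4] = [0, -2, 0, -3, 1, 7, 4] -> [0, -2, 0, -3, 1, 7, 4]
Stage 2 (SUM): sum[0..0]=0, sum[0..1]=-2, sum[0..2]=-2, sum[0..3]=-5, sum[0..4]=-4, sum[0..5]=3, sum[0..6]=7 -> [0, -2, -2, -5, -4, 3, 7]
Stage 3 (CLIP 0 10): clip(0,0,10)=0, clip(-2,0,10)=0, clip(-2,0,10)=0, clip(-5,0,10)=0, clip(-4,0,10)=0, clip(3,0,10)=3, clip(7,0,10)=7 -> [0, 0, 0, 0, 0, 3, 7]
Stage 4 (AMPLIFY 2): 0*2=0, 0*2=0, 0*2=0, 0*2=0, 0*2=0, 3*2=6, 7*2=14 -> [0, 0, 0, 0, 0, 6, 14]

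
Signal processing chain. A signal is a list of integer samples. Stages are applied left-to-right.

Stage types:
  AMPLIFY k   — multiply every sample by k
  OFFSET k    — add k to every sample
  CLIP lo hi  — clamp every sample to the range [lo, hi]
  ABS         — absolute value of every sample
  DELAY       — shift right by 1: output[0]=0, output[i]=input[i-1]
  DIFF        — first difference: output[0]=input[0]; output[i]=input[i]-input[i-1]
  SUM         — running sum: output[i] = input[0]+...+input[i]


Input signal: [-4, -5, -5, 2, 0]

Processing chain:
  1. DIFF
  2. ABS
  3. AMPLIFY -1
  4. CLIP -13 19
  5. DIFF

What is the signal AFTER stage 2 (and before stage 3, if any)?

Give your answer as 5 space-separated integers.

Input: [-4, -5, -5, 2, 0]
Stage 1 (DIFF): s[0]=-4, -5--4=-1, -5--5=0, 2--5=7, 0-2=-2 -> [-4, -1, 0, 7, -2]
Stage 2 (ABS): |-4|=4, |-1|=1, |0|=0, |7|=7, |-2|=2 -> [4, 1, 0, 7, 2]

Answer: 4 1 0 7 2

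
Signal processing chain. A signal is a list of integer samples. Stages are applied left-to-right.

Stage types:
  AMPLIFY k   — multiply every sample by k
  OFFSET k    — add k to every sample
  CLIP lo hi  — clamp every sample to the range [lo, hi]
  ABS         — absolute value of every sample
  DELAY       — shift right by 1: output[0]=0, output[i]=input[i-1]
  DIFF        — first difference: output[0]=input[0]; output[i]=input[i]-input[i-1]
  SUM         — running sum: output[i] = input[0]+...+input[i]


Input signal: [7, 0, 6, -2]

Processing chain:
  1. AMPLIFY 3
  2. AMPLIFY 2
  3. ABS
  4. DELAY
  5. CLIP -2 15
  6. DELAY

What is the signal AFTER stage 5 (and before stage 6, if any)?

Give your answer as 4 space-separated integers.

Input: [7, 0, 6, -2]
Stage 1 (AMPLIFY 3): 7*3=21, 0*3=0, 6*3=18, -2*3=-6 -> [21, 0, 18, -6]
Stage 2 (AMPLIFY 2): 21*2=42, 0*2=0, 18*2=36, -6*2=-12 -> [42, 0, 36, -12]
Stage 3 (ABS): |42|=42, |0|=0, |36|=36, |-12|=12 -> [42, 0, 36, 12]
Stage 4 (DELAY): [0, 42, 0, 36] = [0, 42, 0, 36] -> [0, 42, 0, 36]
Stage 5 (CLIP -2 15): clip(0,-2,15)=0, clip(42,-2,15)=15, clip(0,-2,15)=0, clip(36,-2,15)=15 -> [0, 15, 0, 15]

Answer: 0 15 0 15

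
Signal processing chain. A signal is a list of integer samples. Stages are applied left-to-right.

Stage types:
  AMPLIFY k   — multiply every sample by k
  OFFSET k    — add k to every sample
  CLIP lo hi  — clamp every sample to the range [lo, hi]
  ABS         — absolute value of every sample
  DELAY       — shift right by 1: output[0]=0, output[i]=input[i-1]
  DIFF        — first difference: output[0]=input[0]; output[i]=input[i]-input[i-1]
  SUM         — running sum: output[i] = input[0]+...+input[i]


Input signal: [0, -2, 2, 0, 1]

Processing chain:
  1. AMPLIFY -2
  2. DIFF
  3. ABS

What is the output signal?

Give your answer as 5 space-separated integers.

Input: [0, -2, 2, 0, 1]
Stage 1 (AMPLIFY -2): 0*-2=0, -2*-2=4, 2*-2=-4, 0*-2=0, 1*-2=-2 -> [0, 4, -4, 0, -2]
Stage 2 (DIFF): s[0]=0, 4-0=4, -4-4=-8, 0--4=4, -2-0=-2 -> [0, 4, -8, 4, -2]
Stage 3 (ABS): |0|=0, |4|=4, |-8|=8, |4|=4, |-2|=2 -> [0, 4, 8, 4, 2]

Answer: 0 4 8 4 2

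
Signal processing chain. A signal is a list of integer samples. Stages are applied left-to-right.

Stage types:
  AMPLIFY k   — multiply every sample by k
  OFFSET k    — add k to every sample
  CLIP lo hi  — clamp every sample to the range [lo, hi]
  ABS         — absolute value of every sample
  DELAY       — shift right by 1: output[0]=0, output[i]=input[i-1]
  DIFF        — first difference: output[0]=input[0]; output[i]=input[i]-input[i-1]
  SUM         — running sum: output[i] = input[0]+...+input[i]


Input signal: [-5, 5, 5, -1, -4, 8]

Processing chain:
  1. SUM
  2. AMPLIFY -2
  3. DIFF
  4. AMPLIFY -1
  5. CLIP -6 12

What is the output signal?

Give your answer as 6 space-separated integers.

Answer: -6 10 10 -2 -6 12

Derivation:
Input: [-5, 5, 5, -1, -4, 8]
Stage 1 (SUM): sum[0..0]=-5, sum[0..1]=0, sum[0..2]=5, sum[0..3]=4, sum[0..4]=0, sum[0..5]=8 -> [-5, 0, 5, 4, 0, 8]
Stage 2 (AMPLIFY -2): -5*-2=10, 0*-2=0, 5*-2=-10, 4*-2=-8, 0*-2=0, 8*-2=-16 -> [10, 0, -10, -8, 0, -16]
Stage 3 (DIFF): s[0]=10, 0-10=-10, -10-0=-10, -8--10=2, 0--8=8, -16-0=-16 -> [10, -10, -10, 2, 8, -16]
Stage 4 (AMPLIFY -1): 10*-1=-10, -10*-1=10, -10*-1=10, 2*-1=-2, 8*-1=-8, -16*-1=16 -> [-10, 10, 10, -2, -8, 16]
Stage 5 (CLIP -6 12): clip(-10,-6,12)=-6, clip(10,-6,12)=10, clip(10,-6,12)=10, clip(-2,-6,12)=-2, clip(-8,-6,12)=-6, clip(16,-6,12)=12 -> [-6, 10, 10, -2, -6, 12]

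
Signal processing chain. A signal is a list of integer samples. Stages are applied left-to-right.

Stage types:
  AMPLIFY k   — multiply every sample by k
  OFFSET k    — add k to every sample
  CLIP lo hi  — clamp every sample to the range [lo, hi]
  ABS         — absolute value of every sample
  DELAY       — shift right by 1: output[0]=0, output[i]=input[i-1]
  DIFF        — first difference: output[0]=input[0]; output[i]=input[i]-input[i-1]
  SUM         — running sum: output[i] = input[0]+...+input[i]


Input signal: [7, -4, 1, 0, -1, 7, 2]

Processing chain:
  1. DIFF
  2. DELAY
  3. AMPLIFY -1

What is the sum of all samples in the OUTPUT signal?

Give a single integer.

Answer: -7

Derivation:
Input: [7, -4, 1, 0, -1, 7, 2]
Stage 1 (DIFF): s[0]=7, -4-7=-11, 1--4=5, 0-1=-1, -1-0=-1, 7--1=8, 2-7=-5 -> [7, -11, 5, -1, -1, 8, -5]
Stage 2 (DELAY): [0, 7, -11, 5, -1, -1, 8] = [0, 7, -11, 5, -1, -1, 8] -> [0, 7, -11, 5, -1, -1, 8]
Stage 3 (AMPLIFY -1): 0*-1=0, 7*-1=-7, -11*-1=11, 5*-1=-5, -1*-1=1, -1*-1=1, 8*-1=-8 -> [0, -7, 11, -5, 1, 1, -8]
Output sum: -7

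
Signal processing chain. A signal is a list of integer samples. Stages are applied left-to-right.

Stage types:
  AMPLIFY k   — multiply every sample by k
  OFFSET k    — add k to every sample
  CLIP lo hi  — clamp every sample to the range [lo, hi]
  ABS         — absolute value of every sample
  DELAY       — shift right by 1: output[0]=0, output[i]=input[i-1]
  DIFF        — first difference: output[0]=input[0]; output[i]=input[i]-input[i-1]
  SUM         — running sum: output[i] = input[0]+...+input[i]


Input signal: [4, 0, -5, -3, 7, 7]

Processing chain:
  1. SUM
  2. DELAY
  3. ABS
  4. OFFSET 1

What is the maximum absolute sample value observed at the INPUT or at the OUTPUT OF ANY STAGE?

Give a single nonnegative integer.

Input: [4, 0, -5, -3, 7, 7] (max |s|=7)
Stage 1 (SUM): sum[0..0]=4, sum[0..1]=4, sum[0..2]=-1, sum[0..3]=-4, sum[0..4]=3, sum[0..5]=10 -> [4, 4, -1, -4, 3, 10] (max |s|=10)
Stage 2 (DELAY): [0, 4, 4, -1, -4, 3] = [0, 4, 4, -1, -4, 3] -> [0, 4, 4, -1, -4, 3] (max |s|=4)
Stage 3 (ABS): |0|=0, |4|=4, |4|=4, |-1|=1, |-4|=4, |3|=3 -> [0, 4, 4, 1, 4, 3] (max |s|=4)
Stage 4 (OFFSET 1): 0+1=1, 4+1=5, 4+1=5, 1+1=2, 4+1=5, 3+1=4 -> [1, 5, 5, 2, 5, 4] (max |s|=5)
Overall max amplitude: 10

Answer: 10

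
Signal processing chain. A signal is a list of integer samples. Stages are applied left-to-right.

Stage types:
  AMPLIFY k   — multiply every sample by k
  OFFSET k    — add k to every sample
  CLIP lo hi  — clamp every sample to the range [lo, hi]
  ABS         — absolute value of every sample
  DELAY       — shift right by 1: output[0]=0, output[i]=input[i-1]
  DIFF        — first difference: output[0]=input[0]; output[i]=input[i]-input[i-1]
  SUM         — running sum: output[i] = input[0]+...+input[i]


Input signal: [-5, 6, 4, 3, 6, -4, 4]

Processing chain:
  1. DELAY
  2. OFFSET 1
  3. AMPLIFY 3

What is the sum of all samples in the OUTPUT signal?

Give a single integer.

Input: [-5, 6, 4, 3, 6, -4, 4]
Stage 1 (DELAY): [0, -5, 6, 4, 3, 6, -4] = [0, -5, 6, 4, 3, 6, -4] -> [0, -5, 6, 4, 3, 6, -4]
Stage 2 (OFFSET 1): 0+1=1, -5+1=-4, 6+1=7, 4+1=5, 3+1=4, 6+1=7, -4+1=-3 -> [1, -4, 7, 5, 4, 7, -3]
Stage 3 (AMPLIFY 3): 1*3=3, -4*3=-12, 7*3=21, 5*3=15, 4*3=12, 7*3=21, -3*3=-9 -> [3, -12, 21, 15, 12, 21, -9]
Output sum: 51

Answer: 51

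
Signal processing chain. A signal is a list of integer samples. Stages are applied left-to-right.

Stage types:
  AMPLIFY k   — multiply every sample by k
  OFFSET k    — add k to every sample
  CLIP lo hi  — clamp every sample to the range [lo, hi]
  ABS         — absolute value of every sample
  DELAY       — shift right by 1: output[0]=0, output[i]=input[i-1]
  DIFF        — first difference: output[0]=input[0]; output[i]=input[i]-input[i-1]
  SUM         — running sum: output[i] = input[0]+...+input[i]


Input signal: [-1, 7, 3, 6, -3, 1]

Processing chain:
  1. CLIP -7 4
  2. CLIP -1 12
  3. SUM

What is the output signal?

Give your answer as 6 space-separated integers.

Answer: -1 3 6 10 9 10

Derivation:
Input: [-1, 7, 3, 6, -3, 1]
Stage 1 (CLIP -7 4): clip(-1,-7,4)=-1, clip(7,-7,4)=4, clip(3,-7,4)=3, clip(6,-7,4)=4, clip(-3,-7,4)=-3, clip(1,-7,4)=1 -> [-1, 4, 3, 4, -3, 1]
Stage 2 (CLIP -1 12): clip(-1,-1,12)=-1, clip(4,-1,12)=4, clip(3,-1,12)=3, clip(4,-1,12)=4, clip(-3,-1,12)=-1, clip(1,-1,12)=1 -> [-1, 4, 3, 4, -1, 1]
Stage 3 (SUM): sum[0..0]=-1, sum[0..1]=3, sum[0..2]=6, sum[0..3]=10, sum[0..4]=9, sum[0..5]=10 -> [-1, 3, 6, 10, 9, 10]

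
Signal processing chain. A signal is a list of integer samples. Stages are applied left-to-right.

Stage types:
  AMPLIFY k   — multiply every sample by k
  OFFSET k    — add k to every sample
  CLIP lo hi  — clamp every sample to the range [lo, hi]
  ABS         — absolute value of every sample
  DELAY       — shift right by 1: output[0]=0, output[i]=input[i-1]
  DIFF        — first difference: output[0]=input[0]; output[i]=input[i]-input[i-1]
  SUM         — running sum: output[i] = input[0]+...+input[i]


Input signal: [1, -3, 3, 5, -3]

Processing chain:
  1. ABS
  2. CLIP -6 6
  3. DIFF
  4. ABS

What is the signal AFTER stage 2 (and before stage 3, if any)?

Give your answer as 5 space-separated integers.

Answer: 1 3 3 5 3

Derivation:
Input: [1, -3, 3, 5, -3]
Stage 1 (ABS): |1|=1, |-3|=3, |3|=3, |5|=5, |-3|=3 -> [1, 3, 3, 5, 3]
Stage 2 (CLIP -6 6): clip(1,-6,6)=1, clip(3,-6,6)=3, clip(3,-6,6)=3, clip(5,-6,6)=5, clip(3,-6,6)=3 -> [1, 3, 3, 5, 3]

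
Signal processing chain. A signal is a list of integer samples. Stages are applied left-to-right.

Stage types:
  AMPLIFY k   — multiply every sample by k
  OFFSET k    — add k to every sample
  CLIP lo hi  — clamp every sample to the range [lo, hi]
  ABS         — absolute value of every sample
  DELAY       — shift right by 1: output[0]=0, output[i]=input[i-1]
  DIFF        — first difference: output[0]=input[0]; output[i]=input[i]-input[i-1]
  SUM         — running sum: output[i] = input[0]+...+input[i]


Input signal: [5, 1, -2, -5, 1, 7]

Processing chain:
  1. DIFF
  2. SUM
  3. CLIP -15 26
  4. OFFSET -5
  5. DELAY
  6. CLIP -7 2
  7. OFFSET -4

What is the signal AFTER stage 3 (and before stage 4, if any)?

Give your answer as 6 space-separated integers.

Answer: 5 1 -2 -5 1 7

Derivation:
Input: [5, 1, -2, -5, 1, 7]
Stage 1 (DIFF): s[0]=5, 1-5=-4, -2-1=-3, -5--2=-3, 1--5=6, 7-1=6 -> [5, -4, -3, -3, 6, 6]
Stage 2 (SUM): sum[0..0]=5, sum[0..1]=1, sum[0..2]=-2, sum[0..3]=-5, sum[0..4]=1, sum[0..5]=7 -> [5, 1, -2, -5, 1, 7]
Stage 3 (CLIP -15 26): clip(5,-15,26)=5, clip(1,-15,26)=1, clip(-2,-15,26)=-2, clip(-5,-15,26)=-5, clip(1,-15,26)=1, clip(7,-15,26)=7 -> [5, 1, -2, -5, 1, 7]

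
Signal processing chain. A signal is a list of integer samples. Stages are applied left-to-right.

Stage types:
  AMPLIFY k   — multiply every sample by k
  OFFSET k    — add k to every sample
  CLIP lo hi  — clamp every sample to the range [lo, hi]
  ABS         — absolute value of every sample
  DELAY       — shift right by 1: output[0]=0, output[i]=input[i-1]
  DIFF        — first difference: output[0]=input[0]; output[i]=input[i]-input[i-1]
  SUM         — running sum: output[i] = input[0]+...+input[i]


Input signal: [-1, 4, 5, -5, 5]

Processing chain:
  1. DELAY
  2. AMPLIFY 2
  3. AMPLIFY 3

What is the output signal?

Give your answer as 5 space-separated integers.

Input: [-1, 4, 5, -5, 5]
Stage 1 (DELAY): [0, -1, 4, 5, -5] = [0, -1, 4, 5, -5] -> [0, -1, 4, 5, -5]
Stage 2 (AMPLIFY 2): 0*2=0, -1*2=-2, 4*2=8, 5*2=10, -5*2=-10 -> [0, -2, 8, 10, -10]
Stage 3 (AMPLIFY 3): 0*3=0, -2*3=-6, 8*3=24, 10*3=30, -10*3=-30 -> [0, -6, 24, 30, -30]

Answer: 0 -6 24 30 -30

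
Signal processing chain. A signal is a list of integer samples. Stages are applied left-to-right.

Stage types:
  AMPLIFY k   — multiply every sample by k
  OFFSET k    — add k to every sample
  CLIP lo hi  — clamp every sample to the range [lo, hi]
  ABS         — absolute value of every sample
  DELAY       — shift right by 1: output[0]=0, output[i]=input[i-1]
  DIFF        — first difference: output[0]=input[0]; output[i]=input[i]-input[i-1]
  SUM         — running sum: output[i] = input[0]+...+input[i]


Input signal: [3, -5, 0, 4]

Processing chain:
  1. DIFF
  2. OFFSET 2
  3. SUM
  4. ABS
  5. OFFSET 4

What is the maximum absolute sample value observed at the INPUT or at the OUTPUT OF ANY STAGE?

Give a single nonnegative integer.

Answer: 16

Derivation:
Input: [3, -5, 0, 4] (max |s|=5)
Stage 1 (DIFF): s[0]=3, -5-3=-8, 0--5=5, 4-0=4 -> [3, -8, 5, 4] (max |s|=8)
Stage 2 (OFFSET 2): 3+2=5, -8+2=-6, 5+2=7, 4+2=6 -> [5, -6, 7, 6] (max |s|=7)
Stage 3 (SUM): sum[0..0]=5, sum[0..1]=-1, sum[0..2]=6, sum[0..3]=12 -> [5, -1, 6, 12] (max |s|=12)
Stage 4 (ABS): |5|=5, |-1|=1, |6|=6, |12|=12 -> [5, 1, 6, 12] (max |s|=12)
Stage 5 (OFFSET 4): 5+4=9, 1+4=5, 6+4=10, 12+4=16 -> [9, 5, 10, 16] (max |s|=16)
Overall max amplitude: 16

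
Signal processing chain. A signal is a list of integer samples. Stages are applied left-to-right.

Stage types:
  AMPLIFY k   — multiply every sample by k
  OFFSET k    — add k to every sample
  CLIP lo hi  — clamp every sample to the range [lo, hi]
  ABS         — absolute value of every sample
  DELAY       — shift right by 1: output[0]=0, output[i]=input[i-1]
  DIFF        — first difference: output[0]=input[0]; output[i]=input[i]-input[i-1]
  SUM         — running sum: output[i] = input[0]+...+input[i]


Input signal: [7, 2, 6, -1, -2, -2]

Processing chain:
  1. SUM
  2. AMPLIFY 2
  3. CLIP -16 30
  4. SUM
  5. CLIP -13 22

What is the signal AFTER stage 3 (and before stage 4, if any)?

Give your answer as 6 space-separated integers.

Answer: 14 18 30 28 24 20

Derivation:
Input: [7, 2, 6, -1, -2, -2]
Stage 1 (SUM): sum[0..0]=7, sum[0..1]=9, sum[0..2]=15, sum[0..3]=14, sum[0..4]=12, sum[0..5]=10 -> [7, 9, 15, 14, 12, 10]
Stage 2 (AMPLIFY 2): 7*2=14, 9*2=18, 15*2=30, 14*2=28, 12*2=24, 10*2=20 -> [14, 18, 30, 28, 24, 20]
Stage 3 (CLIP -16 30): clip(14,-16,30)=14, clip(18,-16,30)=18, clip(30,-16,30)=30, clip(28,-16,30)=28, clip(24,-16,30)=24, clip(20,-16,30)=20 -> [14, 18, 30, 28, 24, 20]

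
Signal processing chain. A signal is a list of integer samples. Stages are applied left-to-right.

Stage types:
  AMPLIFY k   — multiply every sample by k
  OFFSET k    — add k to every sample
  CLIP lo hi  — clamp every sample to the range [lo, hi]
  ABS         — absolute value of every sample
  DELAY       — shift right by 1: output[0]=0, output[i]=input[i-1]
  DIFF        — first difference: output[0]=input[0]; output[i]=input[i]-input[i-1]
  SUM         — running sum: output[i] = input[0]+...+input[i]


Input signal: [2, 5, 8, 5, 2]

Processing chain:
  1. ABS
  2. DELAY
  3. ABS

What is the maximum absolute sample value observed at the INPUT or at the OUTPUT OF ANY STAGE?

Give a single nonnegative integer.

Input: [2, 5, 8, 5, 2] (max |s|=8)
Stage 1 (ABS): |2|=2, |5|=5, |8|=8, |5|=5, |2|=2 -> [2, 5, 8, 5, 2] (max |s|=8)
Stage 2 (DELAY): [0, 2, 5, 8, 5] = [0, 2, 5, 8, 5] -> [0, 2, 5, 8, 5] (max |s|=8)
Stage 3 (ABS): |0|=0, |2|=2, |5|=5, |8|=8, |5|=5 -> [0, 2, 5, 8, 5] (max |s|=8)
Overall max amplitude: 8

Answer: 8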